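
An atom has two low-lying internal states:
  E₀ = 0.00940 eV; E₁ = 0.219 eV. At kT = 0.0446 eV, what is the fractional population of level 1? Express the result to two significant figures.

Eᵢ/kT = 0.2108, 4.910.
Z = Σ e^(−Eᵢ/kT) = e^(−0.2108) + e^(−4.910) = 0.8099 + 0.007372 = 0.8173.
P₁ = e^(−E₁/kT) / Z = 0.007372/0.8173 = 0.0090.

0.0090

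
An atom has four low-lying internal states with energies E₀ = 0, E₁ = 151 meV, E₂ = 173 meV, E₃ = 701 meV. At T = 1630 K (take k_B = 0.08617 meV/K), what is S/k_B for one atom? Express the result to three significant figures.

0.958

k_BT = 0.08617 × 1630 K = 140.46 meV.
Eᵢ/kT = 0, 1.0750, 1.2317, 4.9907.
Z = Σ e^(−Eᵢ/kT) = e^(−0) + e^(−1.0750) + e^(−1.2317) + e^(−4.9907) = 1.0000 + 0.34130 + 0.29180 + 0.0068009 = 1.6399.
⟨E⟩ = Σ EᵢPᵢ = 65.117 meV.
S/k_B = ln Z + ⟨E⟩/kT = ln(1.6399) + 65.117/140.46 = 0.49464 + 0.46360 = 0.958.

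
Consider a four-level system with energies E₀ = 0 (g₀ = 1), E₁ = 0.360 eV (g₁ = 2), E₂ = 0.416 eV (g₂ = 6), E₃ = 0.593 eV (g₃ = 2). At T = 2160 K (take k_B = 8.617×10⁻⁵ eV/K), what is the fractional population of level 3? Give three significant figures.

0.0411

k_BT = 8.617×10⁻⁵ × 2160 K = 0.18613 eV.
Eᵢ/kT = 0, 1.9341, 2.2350, 3.1859.
Z = Σ gᵢe^(−Eᵢ/kT) = 1·e^(−0) + 2·e^(−1.9341) + 6·e^(−2.2350) + 2·e^(−3.1859) = 1.0000 + 0.28911 + 0.64195 + 0.082682 = 2.0137.
P₃ = g₃ e^(−E₃/kT) / Z = 0.082682/2.0137 = 0.0411.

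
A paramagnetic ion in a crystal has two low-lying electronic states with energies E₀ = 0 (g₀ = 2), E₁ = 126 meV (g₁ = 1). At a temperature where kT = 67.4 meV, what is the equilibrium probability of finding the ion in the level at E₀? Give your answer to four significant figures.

Eᵢ/kT = 0, 1.86944.
Z = Σ gᵢe^(−Eᵢ/kT) = 2·e^(−0) + 1·e^(−1.86944) = 2.00000 + 0.154210 = 2.15421.
P₀ = g₀ e^(−E₀/kT) / Z = 2.00000/2.15421 = 0.9284.

0.9284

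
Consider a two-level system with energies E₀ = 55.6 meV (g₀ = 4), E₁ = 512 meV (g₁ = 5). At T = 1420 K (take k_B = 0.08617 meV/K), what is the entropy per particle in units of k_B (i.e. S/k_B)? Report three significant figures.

k_BT = 0.08617 × 1420 K = 122.36 meV.
Eᵢ/kT = 0.45440, 4.1844.
Z = Σ gᵢe^(−Eᵢ/kT) = 4·e^(−0.45440) + 5·e^(−4.1844) = 2.5393 + 0.076157 = 2.6155.
⟨E⟩ = Σ EᵢPᵢ = 68.888 meV.
S/k_B = ln Z + ⟨E⟩/kT = ln(2.6155) + 68.888/122.36 = 0.96146 + 0.56299 = 1.52.

1.52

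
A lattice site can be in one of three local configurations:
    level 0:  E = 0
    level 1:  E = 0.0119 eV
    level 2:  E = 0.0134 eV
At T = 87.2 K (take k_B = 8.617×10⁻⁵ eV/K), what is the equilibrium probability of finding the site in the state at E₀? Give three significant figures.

0.728

k_BT = 8.617×10⁻⁵ × 87.2 K = 0.0075140 eV.
Eᵢ/kT = 0, 1.5837, 1.7833.
Z = Σ e^(−Eᵢ/kT) = e^(−0) + e^(−1.5837) + e^(−1.7833) = 1.0000 + 0.20521 + 0.16808 = 1.3733.
P₀ = e^(−E₀/kT) / Z = 1.0000/1.3733 = 0.728.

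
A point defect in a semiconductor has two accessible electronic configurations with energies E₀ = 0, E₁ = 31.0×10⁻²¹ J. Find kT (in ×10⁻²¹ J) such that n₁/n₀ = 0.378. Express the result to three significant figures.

n₁/n₀ = exp[−(E₁−E₀)/kT] = 0.378.
⇒ (E₁−E₀)/kT = ln(1/0.378) = ln(2.6455) = 0.97286.
kT = 31.0 ×10⁻²¹ J / 0.97286 = 31.9 ×10⁻²¹ J.

31.9 ×10⁻²¹ J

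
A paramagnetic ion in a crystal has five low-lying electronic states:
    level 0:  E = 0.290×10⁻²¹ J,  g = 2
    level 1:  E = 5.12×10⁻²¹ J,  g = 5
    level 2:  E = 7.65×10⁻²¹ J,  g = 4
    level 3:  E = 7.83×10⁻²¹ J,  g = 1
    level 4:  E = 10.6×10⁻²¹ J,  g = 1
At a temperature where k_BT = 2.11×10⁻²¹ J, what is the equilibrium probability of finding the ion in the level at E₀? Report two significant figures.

0.75

Eᵢ/kT = 0.1374, 2.427, 3.626, 3.711, 5.024.
Z = Σ gᵢe^(−Eᵢ/kT) = 2·e^(−0.1374) + 5·e^(−2.427) + 4·e^(−3.626) + 1·e^(−3.711) + 1·e^(−5.024) = 1.743 + 0.4415 + 0.1065 + 0.02445 + 0.006578 = 2.322.
P₀ = g₀ e^(−E₀/kT) / Z = 1.743/2.322 = 0.75.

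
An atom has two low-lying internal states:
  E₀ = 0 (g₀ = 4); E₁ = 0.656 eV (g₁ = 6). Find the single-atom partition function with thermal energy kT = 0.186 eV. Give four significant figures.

Z = 4.176

Eᵢ/kT = 0, 3.52688.
Z = Σ gᵢe^(−Eᵢ/kT) = 4·e^(−0) + 6·e^(−3.52688) = 4.00000 + 0.176379 = 4.17638.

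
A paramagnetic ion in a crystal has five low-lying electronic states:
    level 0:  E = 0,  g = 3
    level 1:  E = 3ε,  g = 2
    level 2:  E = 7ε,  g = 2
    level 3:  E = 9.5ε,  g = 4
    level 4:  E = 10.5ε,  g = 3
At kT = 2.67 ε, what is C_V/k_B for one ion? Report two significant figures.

Eᵢ/kT = 0, 1.124, 2.622, 3.558, 3.933.
Z = Σ gᵢe^(−Eᵢ/kT) = 3·e^(−0) + 2·e^(−1.124) + 2·e^(−2.622) + 4·e^(−3.558) + 3·e^(−3.933) = 3.000 + 0.6500 + 0.1453 + 0.1140 + 0.05875 = 3.968.
⟨E⟩ = 1.176 ε, ⟨E²⟩ = 7.494 ε².
C_V/k_B = (⟨E²⟩ − ⟨E⟩²)/(kT)² = (7.494 − 1.383)/7.129 = 0.86.

0.86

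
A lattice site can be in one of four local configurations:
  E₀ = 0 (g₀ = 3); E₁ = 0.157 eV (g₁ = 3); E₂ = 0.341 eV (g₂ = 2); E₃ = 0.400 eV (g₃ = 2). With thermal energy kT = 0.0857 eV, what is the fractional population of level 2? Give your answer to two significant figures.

Eᵢ/kT = 0, 1.832, 3.979, 4.667.
Z = Σ gᵢe^(−Eᵢ/kT) = 3·e^(−0) + 3·e^(−1.832) + 2·e^(−3.979) + 2·e^(−4.667) = 3.000 + 0.4803 + 0.03741 + 0.01880 = 3.537.
P₂ = g₂ e^(−E₂/kT) / Z = 0.03741/3.537 = 0.011.

0.011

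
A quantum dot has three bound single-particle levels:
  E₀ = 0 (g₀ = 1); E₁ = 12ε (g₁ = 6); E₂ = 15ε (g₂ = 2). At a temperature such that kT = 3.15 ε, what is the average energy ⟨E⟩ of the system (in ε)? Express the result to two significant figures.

1.6 ε

Eᵢ/kT = 0, 3.810, 4.762.
Z = Σ gᵢe^(−Eᵢ/kT) = 1·e^(−0) + 6·e^(−3.810) + 2·e^(−4.762) = 1.000 + 0.1329 + 0.01710 = 1.150.
⟨E⟩ = Σ Eᵢ gᵢe^(−Eᵢ/kT) / Z = (0·1.000 + 12·0.1329 + 15·0.01710) / 1.150 = 1.6 ε.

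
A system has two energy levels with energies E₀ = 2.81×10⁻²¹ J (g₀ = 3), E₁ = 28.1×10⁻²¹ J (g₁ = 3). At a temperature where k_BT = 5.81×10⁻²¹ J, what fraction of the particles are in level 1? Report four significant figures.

0.01271

Eᵢ/kT = 0.483649, 4.83649.
Z = Σ gᵢe^(−Eᵢ/kT) = 3·e^(−0.483649) + 3·e^(−4.83649) = 1.84959 + 0.0238046 = 1.87339.
P₁ = g₁ e^(−E₁/kT) / Z = 0.0238046/1.87339 = 0.01271.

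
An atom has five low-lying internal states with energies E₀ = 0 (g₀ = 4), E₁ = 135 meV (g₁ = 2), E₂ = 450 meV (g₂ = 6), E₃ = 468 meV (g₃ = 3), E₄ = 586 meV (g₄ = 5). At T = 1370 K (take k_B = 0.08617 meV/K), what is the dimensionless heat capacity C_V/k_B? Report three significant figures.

0.816

k_BT = 0.08617 × 1370 K = 118.05 meV.
Eᵢ/kT = 0, 1.1436, 3.8119, 3.9644, 4.9640.
Z = Σ gᵢe^(−Eᵢ/kT) = 4·e^(−0) + 2·e^(−1.1436) + 6·e^(−3.8119) + 3·e^(−3.9644) + 5·e^(−4.9640) = 4.0000 + 0.63734 + 0.13264 + 0.056938 + 0.034925 = 4.8618.
⟨E⟩ = 39.665 meV, ⟨E²⟩ = 12946 meV².
C_V/k_B = (⟨E²⟩ − ⟨E⟩²)/(kT)² = (12946 − 1573.3)/13936 = 0.816.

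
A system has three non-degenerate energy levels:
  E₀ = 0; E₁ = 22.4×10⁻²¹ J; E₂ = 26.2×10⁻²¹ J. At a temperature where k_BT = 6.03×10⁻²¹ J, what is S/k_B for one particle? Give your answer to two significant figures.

0.18

Eᵢ/kT = 0, 3.715, 4.345.
Z = Σ e^(−Eᵢ/kT) = e^(−0) + e^(−3.715) + e^(−4.345) = 1.000 + 0.02436 + 0.01297 = 1.037.
⟨E⟩ = Σ EᵢPᵢ = 0.8539 ×10⁻²¹ J.
S/k_B = ln Z + ⟨E⟩/kT = ln(1.037) + 0.8539/6.03 = 0.03633 + 0.1416 = 0.18.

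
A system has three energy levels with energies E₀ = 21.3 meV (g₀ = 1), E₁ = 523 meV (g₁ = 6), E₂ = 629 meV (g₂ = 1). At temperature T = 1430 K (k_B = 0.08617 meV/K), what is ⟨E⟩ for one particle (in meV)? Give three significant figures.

k_BT = 0.08617 × 1430 K = 123.22 meV.
Eᵢ/kT = 0.17286, 4.2444, 5.1047.
Z = Σ gᵢe^(−Eᵢ/kT) = 1·e^(−0.17286) + 6·e^(−4.2444) + 1·e^(−5.1047) = 0.84126 + 0.086066 + 0.0060682 = 0.93339.
⟨E⟩ = Σ Eᵢ gᵢe^(−Eᵢ/kT) / Z = (21.3·0.84126 + 523·0.086066 + 629·0.0060682) / 0.93339 = 71.5 meV.

71.5 meV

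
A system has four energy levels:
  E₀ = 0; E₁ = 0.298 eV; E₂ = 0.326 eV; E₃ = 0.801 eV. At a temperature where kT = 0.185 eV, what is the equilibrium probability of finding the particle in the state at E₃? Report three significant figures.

0.00951

Eᵢ/kT = 0, 1.6108, 1.7622, 4.3297.
Z = Σ e^(−Eᵢ/kT) = e^(−0) + e^(−1.6108) + e^(−1.7622) + e^(−4.3297) = 1.0000 + 0.19973 + 0.17167 + 0.013171 = 1.3846.
P₃ = e^(−E₃/kT) / Z = 0.013171/1.3846 = 0.00951.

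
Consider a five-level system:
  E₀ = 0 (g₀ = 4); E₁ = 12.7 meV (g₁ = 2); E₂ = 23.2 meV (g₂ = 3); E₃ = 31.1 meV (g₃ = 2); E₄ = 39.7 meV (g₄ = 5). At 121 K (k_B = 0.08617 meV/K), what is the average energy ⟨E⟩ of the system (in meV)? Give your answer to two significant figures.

k_BT = 0.08617 × 121 K = 10.43 meV.
Eᵢ/kT = 0, 1.218, 2.224, 2.982, 3.806.
Z = Σ gᵢe^(−Eᵢ/kT) = 4·e^(−0) + 2·e^(−1.218) + 3·e^(−2.224) + 2·e^(−2.982) + 5·e^(−3.806) = 4.000 + 0.5916 + 0.3245 + 0.1014 + 0.1112 = 5.129.
⟨E⟩ = Σ Eᵢ gᵢe^(−Eᵢ/kT) / Z = (0·4.000 + 12.7·0.5916 + 23.2·0.3245 + 31.1·0.1014 + 39.7·0.1112) / 5.129 = 4.4 meV.

4.4 meV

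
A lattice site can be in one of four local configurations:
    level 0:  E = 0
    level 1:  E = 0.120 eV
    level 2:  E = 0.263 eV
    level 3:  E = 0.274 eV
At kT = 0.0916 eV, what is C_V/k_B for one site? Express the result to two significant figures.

0.77

Eᵢ/kT = 0, 1.310, 2.871, 2.991.
Z = Σ e^(−Eᵢ/kT) = e^(−0) + e^(−1.310) + e^(−2.871) + e^(−2.991) = 1.000 + 0.2698 + 0.05664 + 0.05024 = 1.377.
⟨E⟩ = 0.04433 eV, ⟨E²⟩ = 0.008406 eV².
C_V/k_B = (⟨E²⟩ − ⟨E⟩²)/(kT)² = (0.008406 − 0.001965)/0.008391 = 0.77.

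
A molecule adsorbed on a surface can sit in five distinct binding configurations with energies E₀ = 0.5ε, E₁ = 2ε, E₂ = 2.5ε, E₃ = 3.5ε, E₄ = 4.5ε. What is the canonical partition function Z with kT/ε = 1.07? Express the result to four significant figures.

Z = 0.9305

Eᵢ/kT = 0.467290, 1.86916, 2.33645, 3.27103, 4.20561.
Z = Σ e^(−Eᵢ/kT) = e^(−0.467290) + e^(−1.86916) + e^(−2.33645) + e^(−3.27103) + e^(−4.20561) = 0.626698 + 0.154253 + 0.0966702 + 0.0379673 + 0.0149117 = 0.930500.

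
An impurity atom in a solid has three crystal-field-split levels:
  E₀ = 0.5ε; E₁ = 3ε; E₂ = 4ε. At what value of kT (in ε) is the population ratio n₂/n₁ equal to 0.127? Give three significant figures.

0.485 ε

n₂/n₁ = exp[−(E₂−E₁)/kT] = 0.127.
⇒ (E₂−E₁)/kT = ln(1/0.127) = ln(7.8740) = 2.0636.
kT = 1ε / 2.0636 = 0.485 ε.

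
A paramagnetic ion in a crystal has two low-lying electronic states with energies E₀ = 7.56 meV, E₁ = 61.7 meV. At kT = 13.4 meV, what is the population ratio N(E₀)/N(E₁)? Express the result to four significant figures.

56.84

n₀/n₁ = exp[−(E₀−E₁)/kT] = exp(−(-54.14 meV)/(13.4 meV)) = exp(4.04030) = 56.84.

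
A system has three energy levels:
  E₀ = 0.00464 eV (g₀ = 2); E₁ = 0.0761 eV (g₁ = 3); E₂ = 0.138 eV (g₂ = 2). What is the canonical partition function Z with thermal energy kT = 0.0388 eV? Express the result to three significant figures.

Eᵢ/kT = 0.11959, 1.9613, 3.5567.
Z = Σ gᵢe^(−Eᵢ/kT) = 2·e^(−0.11959) + 3·e^(−1.9613) + 2·e^(−3.5567) = 1.7746 + 0.42203 + 0.057066 = 2.2537.

Z = 2.25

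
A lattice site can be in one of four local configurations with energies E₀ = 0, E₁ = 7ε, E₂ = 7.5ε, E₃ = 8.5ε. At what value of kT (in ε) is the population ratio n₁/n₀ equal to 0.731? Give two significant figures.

22 ε

n₁/n₀ = exp[−(E₁−E₀)/kT] = 0.731.
⇒ (E₁−E₀)/kT = ln(1/0.731) = ln(1.368) = 0.3133.
kT = 7ε / 0.3133 = 22 ε.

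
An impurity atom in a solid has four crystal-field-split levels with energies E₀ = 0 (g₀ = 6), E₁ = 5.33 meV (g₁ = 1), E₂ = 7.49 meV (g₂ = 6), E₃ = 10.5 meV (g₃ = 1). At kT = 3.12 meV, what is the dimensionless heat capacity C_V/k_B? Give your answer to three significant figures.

Eᵢ/kT = 0, 1.7083, 2.4006, 3.3654.
Z = Σ gᵢe^(−Eᵢ/kT) = 6·e^(−0) + 1·e^(−1.7083) + 6·e^(−2.4006) + 1·e^(−3.3654) = 6.0000 + 0.18117 + 0.54398 + 0.034548 = 6.7597.
⟨E⟩ = 0.79927 meV, ⟨E²⟩ = 5.8395 meV².
C_V/k_B = (⟨E²⟩ − ⟨E⟩²)/(kT)² = (5.8395 − 0.63883)/9.7344 = 0.534.

0.534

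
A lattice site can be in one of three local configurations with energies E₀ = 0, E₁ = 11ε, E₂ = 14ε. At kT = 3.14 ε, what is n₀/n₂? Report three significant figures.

86.4

n₀/n₂ = exp[−(E₀−E₂)/kT] = exp(−(-14ε)/(3.14ε)) = exp(4.4586) = 86.4.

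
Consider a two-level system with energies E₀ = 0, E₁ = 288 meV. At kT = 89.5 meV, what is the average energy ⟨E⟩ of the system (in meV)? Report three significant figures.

Eᵢ/kT = 0, 3.2179.
Z = Σ e^(−Eᵢ/kT) = e^(−0) + e^(−3.2179) = 1.0000 + 0.040039 = 1.0400.
⟨E⟩ = Σ Eᵢ e^(−Eᵢ/kT) / Z = (0·1.0000 + 288·0.040039) / 1.0400 = 11.1 meV.

11.1 meV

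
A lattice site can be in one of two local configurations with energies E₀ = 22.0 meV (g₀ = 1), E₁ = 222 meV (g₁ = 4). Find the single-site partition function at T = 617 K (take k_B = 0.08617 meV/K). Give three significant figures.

Z = 0.723

k_BT = 0.08617 × 617 K = 53.167 meV.
Eᵢ/kT = 0.41379, 4.1755.
Z = Σ gᵢe^(−Eᵢ/kT) = 1·e^(−0.41379) + 4·e^(−4.1755) = 0.66114 + 0.061470 = 0.72261.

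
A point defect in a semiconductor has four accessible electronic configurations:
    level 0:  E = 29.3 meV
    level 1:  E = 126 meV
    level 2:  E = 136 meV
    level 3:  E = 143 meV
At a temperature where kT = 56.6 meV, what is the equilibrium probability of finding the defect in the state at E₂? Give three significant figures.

0.103

Eᵢ/kT = 0.51767, 2.2261, 2.4028, 2.5265.
Z = Σ e^(−Eᵢ/kT) = e^(−0.51767) + e^(−2.2261) + e^(−2.4028) + e^(−2.5265) = 0.59591 + 0.10795 + 0.090464 + 0.079938 = 0.87426.
P₂ = e^(−E₂/kT) / Z = 0.090464/0.87426 = 0.103.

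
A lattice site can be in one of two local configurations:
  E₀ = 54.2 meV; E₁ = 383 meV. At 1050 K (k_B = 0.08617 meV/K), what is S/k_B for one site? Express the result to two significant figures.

k_BT = 0.08617 × 1050 K = 90.48 meV.
Eᵢ/kT = 0.5990, 4.233.
Z = Σ e^(−Eᵢ/kT) = e^(−0.5990) + e^(−4.233) = 0.5494 + 0.01451 = 0.5639.
⟨E⟩ = Σ EᵢPᵢ = 62.66 meV.
S/k_B = ln Z + ⟨E⟩/kT = ln(0.5639) + 62.66/90.48 = -0.5729 + 0.6925 = 0.12.

0.12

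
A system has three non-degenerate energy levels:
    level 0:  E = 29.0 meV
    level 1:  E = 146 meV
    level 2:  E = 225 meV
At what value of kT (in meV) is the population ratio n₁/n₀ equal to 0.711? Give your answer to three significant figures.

343 meV

n₁/n₀ = exp[−(E₁−E₀)/kT] = 0.711.
⇒ (E₁−E₀)/kT = ln(1/0.711) = ln(1.4065) = 0.34110.
kT = 117.0 meV / 0.34110 = 343 meV.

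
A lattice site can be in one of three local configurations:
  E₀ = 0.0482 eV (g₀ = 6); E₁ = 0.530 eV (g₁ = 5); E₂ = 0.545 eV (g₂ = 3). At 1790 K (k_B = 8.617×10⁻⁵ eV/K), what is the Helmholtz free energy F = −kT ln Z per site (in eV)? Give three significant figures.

-0.237 eV

k_BT = 8.617×10⁻⁵ × 1790 K = 0.15424 eV.
Eᵢ/kT = 0.31250, 3.4362, 3.5335.
Z = Σ gᵢe^(−Eᵢ/kT) = 6·e^(−0.31250) + 5·e^(−3.4362) + 3·e^(−3.5335) = 4.3897 + 0.16093 + 0.087608 = 4.6382.
F = −kT ln Z = −0.15424 × ln(4.6382) = −0.15424 × 1.5343 = -0.237 eV.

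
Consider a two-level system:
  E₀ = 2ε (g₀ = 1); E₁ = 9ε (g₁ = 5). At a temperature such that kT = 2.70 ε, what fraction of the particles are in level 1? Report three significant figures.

0.272

Eᵢ/kT = 0.74074, 3.3333.
Z = Σ gᵢe^(−Eᵢ/kT) = 1·e^(−0.74074) + 5·e^(−3.3333) = 0.47676 + 0.17838 = 0.65514.
P₁ = g₁ e^(−E₁/kT) / Z = 0.17838/0.65514 = 0.272.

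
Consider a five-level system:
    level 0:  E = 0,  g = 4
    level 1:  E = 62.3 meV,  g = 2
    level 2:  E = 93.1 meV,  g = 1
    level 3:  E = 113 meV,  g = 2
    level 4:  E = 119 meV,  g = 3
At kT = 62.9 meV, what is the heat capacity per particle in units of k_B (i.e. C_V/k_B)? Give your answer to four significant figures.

0.4883

Eᵢ/kT = 0, 0.990461, 1.48013, 1.79650, 1.89189.
Z = Σ gᵢe^(−Eᵢ/kT) = 4·e^(−0) + 2·e^(−0.990461) + 1·e^(−1.48013) + 2·e^(−1.79650) + 3·e^(−1.89189) = 4.00000 + 0.742811 + 0.227608 + 0.331757 + 0.452360 = 5.75454.
⟨E⟩ = 27.5933 meV, ⟨E²⟩ = 2693.17 meV².
C_V/k_B = (⟨E²⟩ − ⟨E⟩²)/(kT)² = (2693.17 − 761.390)/3956.41 = 0.4883.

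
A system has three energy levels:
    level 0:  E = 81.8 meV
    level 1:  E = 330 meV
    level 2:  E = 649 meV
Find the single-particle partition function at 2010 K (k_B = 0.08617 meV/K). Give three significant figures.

k_BT = 0.08617 × 2010 K = 173.20 meV.
Eᵢ/kT = 0.47229, 1.9053, 3.7471.
Z = Σ e^(−Eᵢ/kT) = e^(−0.47229) + e^(−1.9053) + e^(−3.7471) = 0.62357 + 0.14878 + 0.023586 = 0.79594.

Z = 0.796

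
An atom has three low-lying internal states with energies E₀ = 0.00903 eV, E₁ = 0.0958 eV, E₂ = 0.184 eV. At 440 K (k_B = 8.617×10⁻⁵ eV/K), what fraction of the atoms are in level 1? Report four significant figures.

k_BT = 8.617×10⁻⁵ × 440 K = 0.0379148 eV.
Eᵢ/kT = 0.238166, 2.52672, 4.85299.
Z = Σ e^(−Eᵢ/kT) = e^(−0.238166) + e^(−2.52672) + e^(−4.85299) = 0.788072 + 0.0799207 + 0.00780501 = 0.875798.
P₁ = e^(−E₁/kT) / Z = 0.0799207/0.875798 = 0.09125.

0.09125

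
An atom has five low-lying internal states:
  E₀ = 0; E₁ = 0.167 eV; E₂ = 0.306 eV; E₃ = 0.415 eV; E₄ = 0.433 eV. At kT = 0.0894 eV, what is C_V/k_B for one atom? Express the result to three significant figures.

Eᵢ/kT = 0, 1.8680, 3.4228, 4.6421, 4.8434.
Z = Σ e^(−Eᵢ/kT) = e^(−0) + e^(−1.8680) + e^(−3.4228) + e^(−4.6421) + e^(−4.8434) = 1.0000 + 0.15443 + 0.032621 + 0.0096374 + 0.0078802 = 1.2046.
⟨E⟩ = 0.035849 eV, ⟨E²⟩ = 0.0087155 eV².
C_V/k_B = (⟨E²⟩ − ⟨E⟩²)/(kT)² = (0.0087155 − 0.0012852)/0.0079924 = 0.930.

0.930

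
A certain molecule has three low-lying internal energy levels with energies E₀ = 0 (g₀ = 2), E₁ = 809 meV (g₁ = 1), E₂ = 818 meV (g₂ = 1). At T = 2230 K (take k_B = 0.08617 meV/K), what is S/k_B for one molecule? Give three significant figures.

k_BT = 0.08617 × 2230 K = 192.16 meV.
Eᵢ/kT = 0, 4.2100, 4.2569.
Z = Σ gᵢe^(−Eᵢ/kT) = 2·e^(−0) + 1·e^(−4.2100) + 1·e^(−4.2569) = 2.0000 + 0.014846 + 0.014166 = 2.0290.
⟨E⟩ = Σ EᵢPᵢ = 11.630 meV.
S/k_B = ln Z + ⟨E⟩/kT = ln(2.0290) + 11.630/192.16 = 0.70754 + 0.060522 = 0.768.

0.768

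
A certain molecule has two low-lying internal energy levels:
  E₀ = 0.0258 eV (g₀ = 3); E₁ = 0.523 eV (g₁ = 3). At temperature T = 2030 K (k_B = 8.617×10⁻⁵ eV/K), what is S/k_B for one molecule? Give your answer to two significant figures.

1.3

k_BT = 8.617×10⁻⁵ × 2030 K = 0.1749 eV.
Eᵢ/kT = 0.1475, 2.990.
Z = Σ gᵢe^(−Eᵢ/kT) = 3·e^(−0.1475) + 3·e^(−2.990) = 2.589 + 0.1509 = 2.740.
⟨E⟩ = Σ EᵢPᵢ = 0.05318 eV.
S/k_B = ln Z + ⟨E⟩/kT = ln(2.740) + 0.05318/0.1749 = 1.008 + 0.3041 = 1.3.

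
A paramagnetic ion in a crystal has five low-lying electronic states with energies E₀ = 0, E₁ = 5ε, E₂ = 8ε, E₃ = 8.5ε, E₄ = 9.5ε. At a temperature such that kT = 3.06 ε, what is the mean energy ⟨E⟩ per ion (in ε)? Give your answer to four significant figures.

1.829 ε

Eᵢ/kT = 0, 1.63399, 2.61438, 2.77778, 3.10458.
Z = Σ e^(−Eᵢ/kT) = e^(−0) + e^(−1.63399) + e^(−2.61438) + e^(−2.77778) + e^(−3.10458) = 1.00000 + 0.195149 + 0.0732132 + 0.0621764 + 0.0448433 = 1.37538.
⟨E⟩ = Σ Eᵢ e^(−Eᵢ/kT) / Z = (0·1.00000 + 5·0.195149 + 8·0.0732132 + 8.5·0.0621764 + 9.5·0.0448433) / 1.37538 = 1.829 ε.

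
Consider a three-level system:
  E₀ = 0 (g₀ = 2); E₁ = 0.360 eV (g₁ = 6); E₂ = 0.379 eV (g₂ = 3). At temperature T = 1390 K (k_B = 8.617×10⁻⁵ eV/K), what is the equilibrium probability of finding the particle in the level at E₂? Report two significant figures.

0.052

k_BT = 8.617×10⁻⁵ × 1390 K = 0.1198 eV.
Eᵢ/kT = 0, 3.005, 3.164.
Z = Σ gᵢe^(−Eᵢ/kT) = 2·e^(−0) + 6·e^(−3.005) + 3·e^(−3.164) = 2.000 + 0.2972 + 0.1268 = 2.424.
P₂ = g₂ e^(−E₂/kT) / Z = 0.1268/2.424 = 0.052.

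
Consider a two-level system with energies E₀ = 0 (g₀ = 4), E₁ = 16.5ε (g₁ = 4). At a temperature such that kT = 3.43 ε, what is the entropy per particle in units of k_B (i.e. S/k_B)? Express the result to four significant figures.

Eᵢ/kT = 0, 4.81050.
Z = Σ gᵢe^(−Eᵢ/kT) = 4·e^(−0) + 4·e^(−4.81050) = 4.00000 + 0.0325751 = 4.03258.
⟨E⟩ = Σ EᵢPᵢ = 0.133287 ε.
S/k_B = ln Z + ⟨E⟩/kT = ln(4.03258) + 0.133287/3.43 = 1.39441 + 0.0388592 = 1.433.

1.433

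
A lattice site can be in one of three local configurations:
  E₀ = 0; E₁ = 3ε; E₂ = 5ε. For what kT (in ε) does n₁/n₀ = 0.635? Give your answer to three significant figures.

6.61 ε

n₁/n₀ = exp[−(E₁−E₀)/kT] = 0.635.
⇒ (E₁−E₀)/kT = ln(1/0.635) = ln(1.5748) = 0.45413.
kT = 3ε / 0.45413 = 6.61 ε.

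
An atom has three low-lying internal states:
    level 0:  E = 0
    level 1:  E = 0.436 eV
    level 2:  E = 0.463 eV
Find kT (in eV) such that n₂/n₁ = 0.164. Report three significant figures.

0.0149 eV

n₂/n₁ = exp[−(E₂−E₁)/kT] = 0.164.
⇒ (E₂−E₁)/kT = ln(1/0.164) = ln(6.0976) = 1.8079.
kT = 0.027 eV / 1.8079 = 0.0149 eV.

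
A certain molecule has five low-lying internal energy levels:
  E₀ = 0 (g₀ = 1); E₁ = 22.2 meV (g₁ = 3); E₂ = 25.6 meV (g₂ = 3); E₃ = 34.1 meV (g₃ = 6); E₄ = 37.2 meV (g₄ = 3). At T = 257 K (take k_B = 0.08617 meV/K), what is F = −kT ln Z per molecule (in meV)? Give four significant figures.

k_BT = 0.08617 × 257 K = 22.1457 meV.
Eᵢ/kT = 0, 1.00245, 1.15598, 1.53980, 1.67978.
Z = Σ gᵢe^(−Eᵢ/kT) = 1·e^(−0) + 3·e^(−1.00245) + 3·e^(−1.15598) + 6·e^(−1.53980) + 3·e^(−1.67978) = 1.00000 + 1.10094 + 0.944247 + 1.28654 + 0.559245 = 4.89097.
F = −kT ln Z = −22.1457 × ln(4.89097) = −22.1457 × 1.58739 = -35.15 meV.

-35.15 meV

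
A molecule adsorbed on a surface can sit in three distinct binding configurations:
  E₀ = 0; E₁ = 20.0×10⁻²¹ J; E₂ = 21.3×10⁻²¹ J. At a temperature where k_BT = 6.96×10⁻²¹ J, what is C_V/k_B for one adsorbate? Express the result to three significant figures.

Eᵢ/kT = 0, 2.8736, 3.0603.
Z = Σ e^(−Eᵢ/kT) = e^(−0) + e^(−2.8736) + e^(−3.0603) = 1.0000 + 0.056495 + 0.046874 = 1.1034.
⟨E⟩ = 1.9289, ⟨E²⟩ = 39.754.
C_V/k_B = (⟨E²⟩ − ⟨E⟩²)/(kT)² = (39.754 − 3.7207)/48.442 = 0.744.

0.744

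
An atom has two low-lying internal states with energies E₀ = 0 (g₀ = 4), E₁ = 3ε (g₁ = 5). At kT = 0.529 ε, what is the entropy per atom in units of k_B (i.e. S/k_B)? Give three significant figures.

1.41

Eᵢ/kT = 0, 5.6711.
Z = Σ gᵢe^(−Eᵢ/kT) = 4·e^(−0) + 5·e^(−5.6711) = 4.0000 + 0.017220 = 4.0172.
⟨E⟩ = Σ EᵢPᵢ = 0.012860 ε.
S/k_B = ln Z + ⟨E⟩/kT = ln(4.0172) + 0.012860/0.529 = 1.3906 + 0.024310 = 1.41.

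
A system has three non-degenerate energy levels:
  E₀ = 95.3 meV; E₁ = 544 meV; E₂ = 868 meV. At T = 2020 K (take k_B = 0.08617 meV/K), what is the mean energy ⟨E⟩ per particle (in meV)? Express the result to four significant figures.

135.0 meV

k_BT = 0.08617 × 2020 K = 174.063 meV.
Eᵢ/kT = 0.547503, 3.12531, 4.98670.
Z = Σ e^(−Eᵢ/kT) = e^(−0.547503) + e^(−3.12531) + e^(−4.98670) = 0.578392 + 0.0439233 + 0.00682816 = 0.629143.
⟨E⟩ = Σ Eᵢ e^(−Eᵢ/kT) / Z = (95.3·0.578392 + 544·0.0439233 + 868·0.00682816) / 0.629143 = 135.0 meV.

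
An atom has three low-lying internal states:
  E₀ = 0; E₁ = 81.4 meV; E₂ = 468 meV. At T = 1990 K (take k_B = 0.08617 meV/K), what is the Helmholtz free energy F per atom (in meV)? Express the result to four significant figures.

-89.71 meV

k_BT = 0.08617 × 1990 K = 171.478 meV.
Eᵢ/kT = 0, 0.474696, 2.72921.
Z = Σ e^(−Eᵢ/kT) = e^(−0) + e^(−0.474696) + e^(−2.72921) = 1.00000 + 0.622074 + 0.0652708 = 1.68734.
F = −kT ln Z = −171.478 × ln(1.68734) = −171.478 × 0.523153 = -89.71 meV.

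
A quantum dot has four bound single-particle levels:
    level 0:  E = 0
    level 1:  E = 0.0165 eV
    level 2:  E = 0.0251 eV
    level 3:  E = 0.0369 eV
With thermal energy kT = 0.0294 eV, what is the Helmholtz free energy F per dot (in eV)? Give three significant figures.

-0.0242 eV

Eᵢ/kT = 0, 0.56122, 0.85374, 1.2551.
Z = Σ e^(−Eᵢ/kT) = e^(−0) + e^(−0.56122) + e^(−0.85374) + e^(−1.2551) = 1.0000 + 0.57051 + 0.42582 + 0.28505 = 2.2814.
F = −kT ln Z = −0.0294 × ln(2.2814) = −0.0294 × 0.82479 = -0.0242 eV.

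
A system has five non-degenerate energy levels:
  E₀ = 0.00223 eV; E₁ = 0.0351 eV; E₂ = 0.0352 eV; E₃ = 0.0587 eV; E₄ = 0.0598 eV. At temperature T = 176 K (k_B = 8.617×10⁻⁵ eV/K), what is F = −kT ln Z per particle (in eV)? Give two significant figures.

k_BT = 8.617×10⁻⁵ × 176 K = 0.01517 eV.
Eᵢ/kT = 0.1470, 2.314, 2.320, 3.869, 3.942.
Z = Σ e^(−Eᵢ/kT) = e^(−0.1470) + e^(−2.314) + e^(−2.320) + e^(−3.869) + e^(−3.942) = 0.8633 + 0.09886 + 0.09827 + 0.02088 + 0.01941 = 1.101.
F = −kT ln Z = −0.01517 × ln(1.101) = −0.01517 × 0.09622 = -0.0015 eV.

-0.0015 eV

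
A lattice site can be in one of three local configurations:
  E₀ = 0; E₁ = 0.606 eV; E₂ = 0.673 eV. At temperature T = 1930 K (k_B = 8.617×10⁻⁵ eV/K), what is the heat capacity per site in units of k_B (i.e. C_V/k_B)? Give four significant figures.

k_BT = 8.617×10⁻⁵ × 1930 K = 0.166308 eV.
Eᵢ/kT = 0, 3.64384, 4.04671.
Z = Σ e^(−Eᵢ/kT) = e^(−0) + e^(−3.64384) + e^(−4.04671) = 1.00000 + 0.0261517 + 0.0174798 = 1.04363.
⟨E⟩ = 0.0264575 eV, ⟨E²⟩ = 0.0167885 eV².
C_V/k_B = (⟨E²⟩ − ⟨E⟩²)/(kT)² = (0.0167885 − 0.000699999)/0.0276584 = 0.5817.

0.5817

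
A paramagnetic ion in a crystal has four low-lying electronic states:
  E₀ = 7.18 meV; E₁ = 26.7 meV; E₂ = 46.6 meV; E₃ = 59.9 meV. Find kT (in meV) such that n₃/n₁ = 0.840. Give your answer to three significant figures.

190 meV

n₃/n₁ = exp[−(E₃−E₁)/kT] = 0.840.
⇒ (E₃−E₁)/kT = ln(1/0.840) = ln(1.1905) = 0.17437.
kT = 33.2 meV / 0.17437 = 190 meV.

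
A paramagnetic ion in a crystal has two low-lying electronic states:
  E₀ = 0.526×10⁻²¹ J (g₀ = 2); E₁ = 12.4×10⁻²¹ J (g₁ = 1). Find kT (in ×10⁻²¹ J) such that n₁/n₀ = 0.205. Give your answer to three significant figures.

13.3 ×10⁻²¹ J

n₁/n₀ = (g₁/g₀) exp[−(E₁−E₀)/kT] = 0.205.
⇒ (E₁−E₀)/kT = ln((1/2)/0.205) = ln(2.4390) = 0.89159.
kT = 11.874 ×10⁻²¹ J / 0.89159 = 13.3 ×10⁻²¹ J.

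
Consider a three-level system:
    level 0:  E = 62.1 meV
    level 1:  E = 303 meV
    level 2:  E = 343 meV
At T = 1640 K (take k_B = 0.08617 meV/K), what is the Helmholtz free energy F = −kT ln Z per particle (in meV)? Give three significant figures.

k_BT = 0.08617 × 1640 K = 141.32 meV.
Eᵢ/kT = 0.43943, 2.1441, 2.4271.
Z = Σ e^(−Eᵢ/kT) = e^(−0.43943) + e^(−2.1441) + e^(−2.4271) = 0.64440 + 0.11717 + 0.088293 = 0.84986.
F = −kT ln Z = −141.32 × ln(0.84986) = −141.32 × -0.16268 = 23.0 meV.

23.0 meV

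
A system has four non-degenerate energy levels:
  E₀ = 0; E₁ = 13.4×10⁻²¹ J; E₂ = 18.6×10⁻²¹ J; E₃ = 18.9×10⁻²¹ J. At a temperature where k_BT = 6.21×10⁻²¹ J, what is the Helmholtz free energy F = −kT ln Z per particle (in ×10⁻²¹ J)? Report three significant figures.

-1.20 ×10⁻²¹ J

Eᵢ/kT = 0, 2.1578, 2.9952, 3.0435.
Z = Σ e^(−Eᵢ/kT) = e^(−0) + e^(−2.1578) + e^(−2.9952) + e^(−3.0435) = 1.0000 + 0.11558 + 0.050027 + 0.047668 = 1.2133.
F = −kT ln Z = −6.21 × ln(1.2133) = −6.21 × 0.19334 = -1.20 ×10⁻²¹ J.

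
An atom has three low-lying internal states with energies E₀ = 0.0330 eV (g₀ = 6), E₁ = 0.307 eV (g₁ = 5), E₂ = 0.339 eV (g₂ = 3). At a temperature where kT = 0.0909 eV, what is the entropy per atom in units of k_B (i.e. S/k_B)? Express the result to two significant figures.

2.0

Eᵢ/kT = 0.3630, 3.377, 3.729.
Z = Σ gᵢe^(−Eᵢ/kT) = 6·e^(−0.3630) + 5·e^(−3.377) + 3·e^(−3.729) = 4.174 + 0.1707 + 0.07205 = 4.417.
⟨E⟩ = Σ EᵢPᵢ = 0.04858 eV.
S/k_B = ln Z + ⟨E⟩/kT = ln(4.417) + 0.04858/0.0909 = 1.485 + 0.5344 = 2.0.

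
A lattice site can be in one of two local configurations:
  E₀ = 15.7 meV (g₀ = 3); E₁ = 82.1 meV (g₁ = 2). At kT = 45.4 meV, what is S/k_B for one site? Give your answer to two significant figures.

Eᵢ/kT = 0.3458, 1.808.
Z = Σ gᵢe^(−Eᵢ/kT) = 3·e^(−0.3458) + 2·e^(−1.808) = 2.123 + 0.3280 = 2.451.
⟨E⟩ = Σ EᵢPᵢ = 24.59 meV.
S/k_B = ln Z + ⟨E⟩/kT = ln(2.451) + 24.59/45.4 = 0.8965 + 0.5416 = 1.4.

1.4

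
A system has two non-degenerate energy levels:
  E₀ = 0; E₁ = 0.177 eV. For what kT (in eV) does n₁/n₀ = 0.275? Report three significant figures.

0.137 eV

n₁/n₀ = exp[−(E₁−E₀)/kT] = 0.275.
⇒ (E₁−E₀)/kT = ln(1/0.275) = ln(3.6364) = 1.2910.
kT = 0.177 eV / 1.2910 = 0.137 eV.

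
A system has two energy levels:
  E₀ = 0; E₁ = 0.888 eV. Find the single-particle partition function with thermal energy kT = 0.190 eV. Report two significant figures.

Eᵢ/kT = 0, 4.674.
Z = Σ e^(−Eᵢ/kT) = e^(−0) + e^(−4.674) = 1.000 + 0.009335 = 1.009.

Z = 1.0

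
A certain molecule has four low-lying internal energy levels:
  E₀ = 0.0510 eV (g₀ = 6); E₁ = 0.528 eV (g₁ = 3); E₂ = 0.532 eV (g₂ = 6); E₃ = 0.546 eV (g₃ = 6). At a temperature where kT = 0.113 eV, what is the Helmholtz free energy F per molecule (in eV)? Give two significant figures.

-0.16 eV

Eᵢ/kT = 0.4513, 4.673, 4.708, 4.832.
Z = Σ gᵢe^(−Eᵢ/kT) = 6·e^(−0.4513) + 3·e^(−4.673) + 6·e^(−4.708) + 6·e^(−4.832) = 3.821 + 0.02803 + 0.05414 + 0.04782 = 3.951.
F = −kT ln Z = −0.113 × ln(3.951) = −0.113 × 1.374 = -0.16 eV.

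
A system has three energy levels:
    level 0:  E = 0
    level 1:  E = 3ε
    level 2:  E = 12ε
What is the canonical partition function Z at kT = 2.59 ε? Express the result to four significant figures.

Eᵢ/kT = 0, 1.15830, 4.63320.
Z = Σ e^(−Eᵢ/kT) = e^(−0) + e^(−1.15830) + e^(−4.63320) = 1.00000 + 0.314020 + 0.00972359 = 1.32374.

Z = 1.324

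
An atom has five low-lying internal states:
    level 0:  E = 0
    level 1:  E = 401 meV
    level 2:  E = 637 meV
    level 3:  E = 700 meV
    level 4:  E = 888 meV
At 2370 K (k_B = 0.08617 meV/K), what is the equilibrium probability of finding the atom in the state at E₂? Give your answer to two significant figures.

k_BT = 0.08617 × 2370 K = 204.2 meV.
Eᵢ/kT = 0, 1.964, 3.119, 3.428, 4.349.
Z = Σ e^(−Eᵢ/kT) = e^(−0) + e^(−1.964) + e^(−3.119) + e^(−3.428) + e^(−4.349) = 1.000 + 0.1403 + 0.04420 + 0.03245 + 0.01292 = 1.230.
P₂ = e^(−E₂/kT) / Z = 0.04420/1.230 = 0.036.

0.036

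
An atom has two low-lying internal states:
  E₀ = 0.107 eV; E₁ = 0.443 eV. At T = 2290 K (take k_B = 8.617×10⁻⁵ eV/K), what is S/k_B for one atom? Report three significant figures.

0.430

k_BT = 8.617×10⁻⁵ × 2290 K = 0.19733 eV.
Eᵢ/kT = 0.54224, 2.2450.
Z = Σ e^(−Eᵢ/kT) = e^(−0.54224) + e^(−2.2450) = 0.58144 + 0.10593 = 0.68737.
⟨E⟩ = Σ EᵢPᵢ = 0.15878 eV.
S/k_B = ln Z + ⟨E⟩/kT = ln(0.68737) + 0.15878/0.19733 = -0.37488 + 0.80464 = 0.430.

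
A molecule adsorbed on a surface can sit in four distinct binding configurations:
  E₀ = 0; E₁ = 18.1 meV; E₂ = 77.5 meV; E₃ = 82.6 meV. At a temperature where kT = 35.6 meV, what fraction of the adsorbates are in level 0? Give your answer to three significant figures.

0.552

Eᵢ/kT = 0, 0.50843, 2.1770, 2.3202.
Z = Σ e^(−Eᵢ/kT) = e^(−0) + e^(−0.50843) + e^(−2.1770) + e^(−2.3202) = 1.0000 + 0.60144 + 0.11338 + 0.098254 = 1.8131.
P₀ = e^(−E₀/kT) / Z = 1.0000/1.8131 = 0.552.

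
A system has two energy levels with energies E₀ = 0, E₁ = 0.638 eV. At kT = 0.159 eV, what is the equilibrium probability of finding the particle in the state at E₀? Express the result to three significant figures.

0.982

Eᵢ/kT = 0, 4.0126.
Z = Σ e^(−Eᵢ/kT) = e^(−0) + e^(−4.0126) = 1.0000 + 0.018086 = 1.0181.
P₀ = e^(−E₀/kT) / Z = 1.0000/1.0181 = 0.982.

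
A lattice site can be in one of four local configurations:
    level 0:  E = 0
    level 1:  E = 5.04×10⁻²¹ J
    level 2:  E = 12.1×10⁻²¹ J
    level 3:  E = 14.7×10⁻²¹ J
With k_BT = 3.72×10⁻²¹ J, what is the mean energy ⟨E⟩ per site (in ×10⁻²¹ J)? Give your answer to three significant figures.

Eᵢ/kT = 0, 1.3548, 3.2527, 3.9516.
Z = Σ e^(−Eᵢ/kT) = e^(−0) + e^(−1.3548) + e^(−3.2527) + e^(−3.9516) = 1.0000 + 0.25800 + 0.038670 + 0.019224 = 1.3159.
⟨E⟩ = Σ Eᵢ e^(−Eᵢ/kT) / Z = (0·1.0000 + 5.04·0.25800 + 12.1·0.038670 + 14.7·0.019224) / 1.3159 = 1.56 ×10⁻²¹ J.

1.56 ×10⁻²¹ J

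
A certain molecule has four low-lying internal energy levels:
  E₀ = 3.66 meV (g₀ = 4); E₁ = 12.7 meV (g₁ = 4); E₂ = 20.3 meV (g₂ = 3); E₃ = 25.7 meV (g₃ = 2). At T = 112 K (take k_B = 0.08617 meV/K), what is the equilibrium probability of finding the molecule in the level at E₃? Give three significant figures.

k_BT = 0.08617 × 112 K = 9.6510 meV.
Eᵢ/kT = 0.37924, 1.3159, 2.1034, 2.6629.
Z = Σ gᵢe^(−Eᵢ/kT) = 4·e^(−0.37924) + 4·e^(−1.3159) + 3·e^(−2.1034) + 2·e^(−2.6629) = 2.7375 + 1.0729 + 0.36612 + 0.13949 = 4.3160.
P₃ = g₃ e^(−E₃/kT) / Z = 0.13949/4.3160 = 0.0323.

0.0323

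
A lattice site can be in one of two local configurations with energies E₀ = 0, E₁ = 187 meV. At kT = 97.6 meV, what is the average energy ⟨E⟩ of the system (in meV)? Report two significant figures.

24 meV

Eᵢ/kT = 0, 1.916.
Z = Σ e^(−Eᵢ/kT) = e^(−0) + e^(−1.916) = 1.000 + 0.1472 = 1.147.
⟨E⟩ = Σ Eᵢ e^(−Eᵢ/kT) / Z = (0·1.000 + 187·0.1472) / 1.147 = 24 meV.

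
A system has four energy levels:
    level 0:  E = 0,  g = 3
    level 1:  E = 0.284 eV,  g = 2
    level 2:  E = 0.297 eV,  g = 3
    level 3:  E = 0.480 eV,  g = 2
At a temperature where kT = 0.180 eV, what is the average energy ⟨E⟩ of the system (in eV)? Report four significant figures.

0.08602 eV

Eᵢ/kT = 0, 1.57778, 1.65000, 2.66667.
Z = Σ gᵢe^(−Eᵢ/kT) = 3·e^(−0) + 2·e^(−1.57778) + 3·e^(−1.65000) + 2·e^(−2.66667) = 3.00000 + 0.412866 + 0.576150 + 0.138966 = 4.12798.
⟨E⟩ = Σ Eᵢ gᵢe^(−Eᵢ/kT) / Z = (0·3.00000 + 0.284·0.412866 + 0.297·0.576150 + 0.480·0.138966) / 4.12798 = 0.08602 eV.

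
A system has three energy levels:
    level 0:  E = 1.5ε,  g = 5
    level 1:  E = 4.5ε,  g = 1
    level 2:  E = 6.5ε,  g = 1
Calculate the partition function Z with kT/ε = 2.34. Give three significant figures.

Z = 2.84

Eᵢ/kT = 0.64103, 1.9231, 2.7778.
Z = Σ gᵢe^(−Eᵢ/kT) = 5·e^(−0.64103) + 1·e^(−1.9231) + 1·e^(−2.7778) = 2.6337 + 0.14615 + 0.062175 = 2.8420.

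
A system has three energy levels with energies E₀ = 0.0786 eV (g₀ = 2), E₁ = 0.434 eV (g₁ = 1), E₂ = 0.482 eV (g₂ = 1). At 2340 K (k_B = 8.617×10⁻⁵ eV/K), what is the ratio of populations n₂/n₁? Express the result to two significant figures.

0.79

k_BT = 8.617×10⁻⁵ × 2340 K = 0.2016 eV.
n₂/n₁ = (g₂/g₁) exp[−(E₂−E₁)/kT] = (1/1) × exp(−(0.048 eV)/(0.2016 eV)) = (1/1) × exp(-0.2381) = 0.79.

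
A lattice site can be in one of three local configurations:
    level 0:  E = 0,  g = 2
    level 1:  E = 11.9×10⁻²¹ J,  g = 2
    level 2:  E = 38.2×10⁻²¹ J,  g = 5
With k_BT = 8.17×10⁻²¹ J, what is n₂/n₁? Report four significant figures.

n₂/n₁ = (g₂/g₁) exp[−(E₂−E₁)/kT] = (5/2) × exp(−(26.3 ×10⁻²¹ J)/(8.17 ×10⁻²¹ J)) = (5/2) × exp(-3.21909) = 0.09998.

0.09998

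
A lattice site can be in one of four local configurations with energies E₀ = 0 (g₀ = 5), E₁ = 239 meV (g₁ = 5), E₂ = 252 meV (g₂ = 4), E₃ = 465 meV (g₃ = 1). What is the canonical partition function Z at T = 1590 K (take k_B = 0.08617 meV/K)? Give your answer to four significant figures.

Z = 6.543

k_BT = 0.08617 × 1590 K = 137.010 meV.
Eᵢ/kT = 0, 1.74440, 1.83928, 3.39391.
Z = Σ gᵢe^(−Eᵢ/kT) = 5·e^(−0) + 5·e^(−1.74440) + 4·e^(−1.83928) + 1·e^(−3.39391) = 5.00000 + 0.873749 + 0.635727 + 0.0335771 = 6.54305.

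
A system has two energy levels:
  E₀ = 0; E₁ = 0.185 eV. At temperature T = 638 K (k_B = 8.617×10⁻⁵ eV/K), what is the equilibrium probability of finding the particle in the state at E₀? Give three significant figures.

0.967

k_BT = 8.617×10⁻⁵ × 638 K = 0.054976 eV.
Eᵢ/kT = 0, 3.3651.
Z = Σ e^(−Eᵢ/kT) = e^(−0) + e^(−3.3651) = 1.0000 + 0.034559 = 1.0346.
P₀ = e^(−E₀/kT) / Z = 1.0000/1.0346 = 0.967.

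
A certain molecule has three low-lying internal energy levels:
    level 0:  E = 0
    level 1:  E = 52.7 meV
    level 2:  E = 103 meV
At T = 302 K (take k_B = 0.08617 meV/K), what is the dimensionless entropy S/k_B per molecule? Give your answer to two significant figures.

0.44

k_BT = 0.08617 × 302 K = 26.02 meV.
Eᵢ/kT = 0, 2.025, 3.958.
Z = Σ e^(−Eᵢ/kT) = e^(−0) + e^(−2.025) + e^(−3.958) = 1.000 + 0.1320 + 0.01910 = 1.151.
⟨E⟩ = Σ EᵢPᵢ = 7.753 meV.
S/k_B = ln Z + ⟨E⟩/kT = ln(1.151) + 7.753/26.02 = 0.1406 + 0.2980 = 0.44.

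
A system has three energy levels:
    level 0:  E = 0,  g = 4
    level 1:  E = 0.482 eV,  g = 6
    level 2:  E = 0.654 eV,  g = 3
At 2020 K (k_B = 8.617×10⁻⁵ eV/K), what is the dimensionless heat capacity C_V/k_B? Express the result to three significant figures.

k_BT = 8.617×10⁻⁵ × 2020 K = 0.17406 eV.
Eᵢ/kT = 0, 2.7692, 3.7573.
Z = Σ gᵢe^(−Eᵢ/kT) = 4·e^(−0) + 6·e^(−2.7692) + 3·e^(−3.7573) = 4.0000 + 0.37627 + 0.070040 = 4.4463.
⟨E⟩ = 0.051092 eV, ⟨E²⟩ = 0.026398 eV².
C_V/k_B = (⟨E²⟩ − ⟨E⟩²)/(kT)² = (0.026398 − 0.0026104)/0.030297 = 0.785.

0.785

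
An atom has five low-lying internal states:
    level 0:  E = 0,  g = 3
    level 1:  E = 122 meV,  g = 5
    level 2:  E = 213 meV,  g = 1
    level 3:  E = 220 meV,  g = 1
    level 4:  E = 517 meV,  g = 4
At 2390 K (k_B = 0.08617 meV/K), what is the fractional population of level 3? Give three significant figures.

k_BT = 0.08617 × 2390 K = 205.95 meV.
Eᵢ/kT = 0, 0.59238, 1.0342, 1.0682, 2.5103.
Z = Σ gᵢe^(−Eᵢ/kT) = 3·e^(−0) + 5·e^(−0.59238) + 1·e^(−1.0342) + 1·e^(−1.0682) + 4·e^(−2.5103) = 3.0000 + 2.7650 + 0.35551 + 0.34363 + 0.32498 = 6.7891.
P₃ = g₃ e^(−E₃/kT) / Z = 0.34363/6.7891 = 0.0506.

0.0506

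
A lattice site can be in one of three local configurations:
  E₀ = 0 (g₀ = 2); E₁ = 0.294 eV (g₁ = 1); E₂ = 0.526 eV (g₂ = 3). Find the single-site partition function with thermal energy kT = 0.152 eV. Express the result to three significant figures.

Eᵢ/kT = 0, 1.9342, 3.4605.
Z = Σ gᵢe^(−Eᵢ/kT) = 2·e^(−0) + 1·e^(−1.9342) + 3·e^(−3.4605) = 2.0000 + 0.14454 + 0.094242 = 2.2388.

Z = 2.24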